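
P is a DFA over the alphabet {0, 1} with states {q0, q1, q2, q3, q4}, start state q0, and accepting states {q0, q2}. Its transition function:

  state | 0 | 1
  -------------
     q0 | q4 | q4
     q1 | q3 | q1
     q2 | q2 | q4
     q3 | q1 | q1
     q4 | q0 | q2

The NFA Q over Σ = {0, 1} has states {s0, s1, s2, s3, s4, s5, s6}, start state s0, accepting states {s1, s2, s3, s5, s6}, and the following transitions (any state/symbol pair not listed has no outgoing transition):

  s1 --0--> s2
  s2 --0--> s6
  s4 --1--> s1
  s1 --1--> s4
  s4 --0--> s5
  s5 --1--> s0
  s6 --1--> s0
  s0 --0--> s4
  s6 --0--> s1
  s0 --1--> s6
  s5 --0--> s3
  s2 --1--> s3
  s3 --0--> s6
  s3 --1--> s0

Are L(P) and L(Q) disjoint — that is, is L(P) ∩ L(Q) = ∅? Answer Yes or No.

No

The string 00 is accepted by both P and Q.
Hence L(P) ∩ L(Q) ≠ ∅.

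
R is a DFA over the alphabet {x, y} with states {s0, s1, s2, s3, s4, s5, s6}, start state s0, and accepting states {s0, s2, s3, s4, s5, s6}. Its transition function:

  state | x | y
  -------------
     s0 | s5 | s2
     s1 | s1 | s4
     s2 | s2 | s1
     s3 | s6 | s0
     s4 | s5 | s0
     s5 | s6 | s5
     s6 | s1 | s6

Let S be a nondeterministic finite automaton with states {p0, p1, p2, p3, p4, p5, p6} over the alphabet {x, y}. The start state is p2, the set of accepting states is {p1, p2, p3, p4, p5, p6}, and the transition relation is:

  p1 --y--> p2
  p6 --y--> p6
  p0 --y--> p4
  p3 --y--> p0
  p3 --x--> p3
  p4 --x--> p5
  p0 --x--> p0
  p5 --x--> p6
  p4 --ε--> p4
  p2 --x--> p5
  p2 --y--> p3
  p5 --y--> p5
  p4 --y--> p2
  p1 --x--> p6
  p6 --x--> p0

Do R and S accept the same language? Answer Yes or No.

Yes

Exploring the product automaton R × S from the start pair (s0, p2), following both machines on each input symbol, reaches 6 state pairs: (s0, p2), (s5, p5), (s2, p3), (s6, p6), (s1, p0), (s4, p4).
R accepts in {s0, s2, s3, s4, s5, s6} and S accepts in {p1, p2, p3, p4, p5, p6}. In every reachable pair the two components are either both accepting — (s0, p2), (s5, p5), (s2, p3), (s6, p6), (s4, p4) — or both non-accepting, so no string is accepted by exactly one of the machines: L(R) \ L(S) and L(S) \ L(R) are both empty.
Hence every string is accepted by R iff it is accepted by S, and the two languages coincide.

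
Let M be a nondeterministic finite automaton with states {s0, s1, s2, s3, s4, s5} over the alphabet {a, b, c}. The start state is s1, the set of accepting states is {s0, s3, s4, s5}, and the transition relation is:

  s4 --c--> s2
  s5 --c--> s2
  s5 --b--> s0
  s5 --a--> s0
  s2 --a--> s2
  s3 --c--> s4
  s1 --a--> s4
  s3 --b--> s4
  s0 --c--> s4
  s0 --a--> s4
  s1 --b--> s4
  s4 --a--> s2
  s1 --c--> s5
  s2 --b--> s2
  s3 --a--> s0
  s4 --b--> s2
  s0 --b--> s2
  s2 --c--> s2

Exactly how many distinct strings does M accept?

The useful subgraph on states {s0, s1, s4, s5} is acyclic, so L(M) is finite; the longest accepting path visits 4 useful states, giving maximum string length 3.
Counting accepting paths from s1 by length: 3 of length 1, 2 of length 2, 4 of length 3. Total 9.

9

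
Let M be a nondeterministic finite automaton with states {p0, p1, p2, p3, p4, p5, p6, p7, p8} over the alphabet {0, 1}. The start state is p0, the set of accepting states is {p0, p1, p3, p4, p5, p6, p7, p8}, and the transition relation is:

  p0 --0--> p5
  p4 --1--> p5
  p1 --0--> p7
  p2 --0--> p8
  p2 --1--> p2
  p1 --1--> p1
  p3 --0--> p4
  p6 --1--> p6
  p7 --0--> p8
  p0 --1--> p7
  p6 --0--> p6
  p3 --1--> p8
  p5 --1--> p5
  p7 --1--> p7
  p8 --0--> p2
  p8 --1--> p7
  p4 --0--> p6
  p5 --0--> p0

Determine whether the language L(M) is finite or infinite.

State p0 is reachable from the start and can reach an accepting state, and it lies on the cycle p0 → p5 → p0.
Traversing that cycle any number of times yields accepted strings of unbounded length, so the language is infinite.

infinite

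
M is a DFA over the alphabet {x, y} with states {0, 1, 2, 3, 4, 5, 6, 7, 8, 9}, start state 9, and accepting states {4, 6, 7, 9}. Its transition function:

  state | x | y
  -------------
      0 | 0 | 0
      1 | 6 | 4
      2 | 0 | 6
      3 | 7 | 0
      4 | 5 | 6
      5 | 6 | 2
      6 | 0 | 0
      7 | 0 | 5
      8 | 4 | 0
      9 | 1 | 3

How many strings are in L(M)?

The useful subgraph on states {1, 2, 3, 4, 5, 6, 7, 9} is acyclic, so L(M) is finite; the longest accepting path visits 6 useful states, giving maximum string length 5.
Counting accepting paths from 9 by length: 1 of length 0, 3 of length 2, 1 of length 3, 2 of length 4, 2 of length 5. Total 9.

9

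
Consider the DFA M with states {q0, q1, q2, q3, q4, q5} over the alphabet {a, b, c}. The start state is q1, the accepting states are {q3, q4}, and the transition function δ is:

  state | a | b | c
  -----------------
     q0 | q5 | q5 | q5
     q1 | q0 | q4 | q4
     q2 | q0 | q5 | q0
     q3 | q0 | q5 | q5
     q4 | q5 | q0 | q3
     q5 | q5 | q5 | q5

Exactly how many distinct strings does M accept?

The useful subgraph on states {q1, q3, q4} is acyclic, so L(M) is finite; the longest accepting path visits 3 useful states, giving maximum string length 2.
Counting accepting paths from q1 by length: 2 of length 1, 2 of length 2. Total 4.

4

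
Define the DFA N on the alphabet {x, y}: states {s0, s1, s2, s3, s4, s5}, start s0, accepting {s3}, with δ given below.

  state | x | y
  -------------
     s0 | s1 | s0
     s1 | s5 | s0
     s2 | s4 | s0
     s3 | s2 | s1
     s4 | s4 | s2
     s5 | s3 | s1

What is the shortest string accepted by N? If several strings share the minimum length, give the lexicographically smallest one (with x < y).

A breadth-first search from s0 reaches an accepting state first via the path s0 → s1 → s5 → s3 on input xxx.
No string of length < 3 is accepted (BFS exhausts all shorter strings without reaching an accepting state), and xxx is the lexicographically least accepting string of length 3.

xxx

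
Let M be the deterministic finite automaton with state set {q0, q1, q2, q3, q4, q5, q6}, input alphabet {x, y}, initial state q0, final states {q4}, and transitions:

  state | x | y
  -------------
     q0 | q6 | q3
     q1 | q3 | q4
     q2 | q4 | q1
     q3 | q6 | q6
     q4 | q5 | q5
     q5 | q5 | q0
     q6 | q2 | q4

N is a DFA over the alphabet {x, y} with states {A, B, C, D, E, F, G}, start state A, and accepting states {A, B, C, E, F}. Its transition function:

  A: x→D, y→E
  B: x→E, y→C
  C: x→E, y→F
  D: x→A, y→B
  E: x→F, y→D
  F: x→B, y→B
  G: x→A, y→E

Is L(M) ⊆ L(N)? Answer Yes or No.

No

The string xxx is in L(M) but not in L(N).
So L(M) ⊄ L(N).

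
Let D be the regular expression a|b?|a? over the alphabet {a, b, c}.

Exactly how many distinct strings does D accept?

3

The expression has no Kleene star, so L(D) is finite. Expanding the alternatives gives {ε, a, b}.
That is 1 of length 0, 2 of length 1: 3 strings in all.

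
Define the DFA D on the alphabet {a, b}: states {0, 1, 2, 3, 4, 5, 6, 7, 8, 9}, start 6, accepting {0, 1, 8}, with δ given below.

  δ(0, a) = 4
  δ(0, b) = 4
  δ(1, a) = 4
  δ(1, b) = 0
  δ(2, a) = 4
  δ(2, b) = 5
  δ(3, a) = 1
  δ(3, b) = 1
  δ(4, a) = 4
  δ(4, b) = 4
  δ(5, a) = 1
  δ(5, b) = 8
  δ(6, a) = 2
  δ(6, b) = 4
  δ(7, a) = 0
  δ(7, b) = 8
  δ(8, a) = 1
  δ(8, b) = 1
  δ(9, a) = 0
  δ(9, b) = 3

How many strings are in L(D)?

The useful subgraph on states {0, 1, 2, 5, 6, 8} is acyclic, so L(D) is finite; the longest accepting path visits 6 useful states, giving maximum string length 5.
Counting accepting paths from 6 by length: 2 of length 3, 3 of length 4, 2 of length 5. Total 7.

7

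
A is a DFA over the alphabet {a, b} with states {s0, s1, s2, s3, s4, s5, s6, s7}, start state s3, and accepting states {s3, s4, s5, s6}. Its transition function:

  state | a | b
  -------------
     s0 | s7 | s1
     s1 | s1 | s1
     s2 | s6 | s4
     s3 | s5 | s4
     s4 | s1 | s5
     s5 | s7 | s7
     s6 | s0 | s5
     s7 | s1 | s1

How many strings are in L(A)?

4

The useful subgraph on states {s3, s4, s5} is acyclic, so L(A) is finite; the longest accepting path visits 3 useful states, giving maximum string length 2.
Counting accepting paths from s3 by length: 1 of length 0, 2 of length 1, 1 of length 2. Total 4.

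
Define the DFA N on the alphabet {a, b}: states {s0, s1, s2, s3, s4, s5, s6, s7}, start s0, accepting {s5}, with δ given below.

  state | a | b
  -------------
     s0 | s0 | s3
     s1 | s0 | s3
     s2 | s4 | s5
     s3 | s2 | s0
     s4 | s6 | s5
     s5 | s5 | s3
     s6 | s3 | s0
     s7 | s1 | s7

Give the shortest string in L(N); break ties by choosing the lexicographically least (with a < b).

bab

A breadth-first search from s0 reaches an accepting state first via the path s0 → s3 → s2 → s5 on input bab.
No string of length < 3 is accepted (BFS exhausts all shorter strings without reaching an accepting state), and bab is the lexicographically least accepting string of length 3.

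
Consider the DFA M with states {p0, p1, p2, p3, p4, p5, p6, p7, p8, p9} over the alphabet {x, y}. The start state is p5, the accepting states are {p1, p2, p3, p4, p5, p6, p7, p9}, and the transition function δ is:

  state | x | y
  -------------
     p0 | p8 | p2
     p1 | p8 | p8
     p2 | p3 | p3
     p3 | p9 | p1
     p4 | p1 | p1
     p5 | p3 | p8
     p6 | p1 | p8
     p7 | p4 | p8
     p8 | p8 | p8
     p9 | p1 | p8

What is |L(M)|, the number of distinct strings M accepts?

5

The useful subgraph on states {p1, p3, p5, p9} is acyclic, so L(M) is finite; the longest accepting path visits 4 useful states, giving maximum string length 3.
Counting accepting paths from p5 by length: 1 of length 0, 1 of length 1, 2 of length 2, 1 of length 3. Total 5.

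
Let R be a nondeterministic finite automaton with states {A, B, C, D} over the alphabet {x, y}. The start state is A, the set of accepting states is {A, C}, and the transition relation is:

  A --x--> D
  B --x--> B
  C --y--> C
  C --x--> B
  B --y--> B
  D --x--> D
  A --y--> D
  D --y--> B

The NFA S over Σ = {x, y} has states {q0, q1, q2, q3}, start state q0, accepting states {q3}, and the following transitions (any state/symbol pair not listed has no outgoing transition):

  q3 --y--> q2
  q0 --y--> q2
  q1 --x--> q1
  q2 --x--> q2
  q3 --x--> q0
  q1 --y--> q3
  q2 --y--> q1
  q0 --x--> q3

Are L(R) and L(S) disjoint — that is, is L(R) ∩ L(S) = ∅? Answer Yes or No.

Yes

Exploring the product automaton R × S from the start pair (A, q0), following both machines on each input symbol, reaches 8 state pairs: (A, q0), (D, q3), (D, q2), (D, q0), (B, q2), (B, q1), (B, q3), (B, q0).
R accepts in {A, C} and S accepts in {q3}; no reachable pair has both components accepting, so no string drives both machines to acceptance simultaneously and L(R) ∩ L(S) = ∅.
So no string is accepted by both, and the intersection is empty.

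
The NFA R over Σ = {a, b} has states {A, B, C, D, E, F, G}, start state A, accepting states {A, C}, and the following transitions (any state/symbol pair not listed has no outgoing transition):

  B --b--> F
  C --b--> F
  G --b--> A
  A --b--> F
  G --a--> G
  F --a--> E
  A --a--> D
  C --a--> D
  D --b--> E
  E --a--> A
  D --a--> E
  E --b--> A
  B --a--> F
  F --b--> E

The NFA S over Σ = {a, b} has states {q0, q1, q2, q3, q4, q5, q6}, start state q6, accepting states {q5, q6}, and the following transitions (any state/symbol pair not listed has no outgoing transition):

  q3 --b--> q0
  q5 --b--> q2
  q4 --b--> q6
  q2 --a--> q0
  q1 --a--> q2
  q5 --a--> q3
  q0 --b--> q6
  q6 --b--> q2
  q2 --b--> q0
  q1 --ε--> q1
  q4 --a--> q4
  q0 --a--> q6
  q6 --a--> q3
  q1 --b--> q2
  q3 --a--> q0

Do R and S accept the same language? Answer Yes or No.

Exploring the product automaton R × S from the start pair (A, q6), following both machines on each input symbol, reaches 4 state pairs: (A, q6), (D, q3), (F, q2), (E, q0).
R accepts in {A, C} and S accepts in {q5, q6}. In every reachable pair the two components are either both accepting — (A, q6) — or both non-accepting, so no string is accepted by exactly one of the machines: L(R) \ L(S) and L(S) \ L(R) are both empty.
Hence every string is accepted by R iff it is accepted by S, and the two languages coincide.

Yes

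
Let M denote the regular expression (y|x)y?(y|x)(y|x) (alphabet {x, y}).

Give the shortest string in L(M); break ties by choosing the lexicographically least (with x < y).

By inspection of the expression, no string of length less than 3 matches, and xxx is the lexicographically first match of length 3.

xxx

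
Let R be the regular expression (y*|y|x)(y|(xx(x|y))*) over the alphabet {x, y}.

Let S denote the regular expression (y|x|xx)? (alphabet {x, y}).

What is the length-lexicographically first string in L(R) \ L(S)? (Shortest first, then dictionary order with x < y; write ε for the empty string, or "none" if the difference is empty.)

xy

The string xy is accepted by R but not by S.
No shorter string lies in the difference, and xy is the lexicographically first length-2 string in L(R) \ L(S).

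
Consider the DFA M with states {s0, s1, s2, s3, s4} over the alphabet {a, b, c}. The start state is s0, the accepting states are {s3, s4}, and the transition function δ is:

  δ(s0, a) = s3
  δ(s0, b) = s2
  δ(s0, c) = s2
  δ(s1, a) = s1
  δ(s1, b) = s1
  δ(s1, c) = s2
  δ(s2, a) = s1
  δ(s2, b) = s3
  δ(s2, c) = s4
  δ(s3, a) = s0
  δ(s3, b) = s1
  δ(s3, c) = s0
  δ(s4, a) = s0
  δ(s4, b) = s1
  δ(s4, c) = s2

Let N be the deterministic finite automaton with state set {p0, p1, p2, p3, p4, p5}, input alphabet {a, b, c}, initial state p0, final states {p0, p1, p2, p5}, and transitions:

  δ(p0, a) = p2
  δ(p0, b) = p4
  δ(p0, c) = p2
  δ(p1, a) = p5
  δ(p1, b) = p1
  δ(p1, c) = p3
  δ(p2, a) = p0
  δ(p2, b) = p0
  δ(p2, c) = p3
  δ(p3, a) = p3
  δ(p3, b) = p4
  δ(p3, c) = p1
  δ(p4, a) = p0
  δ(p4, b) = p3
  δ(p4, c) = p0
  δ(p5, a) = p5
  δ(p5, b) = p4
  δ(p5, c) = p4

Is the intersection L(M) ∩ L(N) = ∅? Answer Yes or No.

No

The string a is accepted by both M and N.
Hence L(M) ∩ L(N) ≠ ∅.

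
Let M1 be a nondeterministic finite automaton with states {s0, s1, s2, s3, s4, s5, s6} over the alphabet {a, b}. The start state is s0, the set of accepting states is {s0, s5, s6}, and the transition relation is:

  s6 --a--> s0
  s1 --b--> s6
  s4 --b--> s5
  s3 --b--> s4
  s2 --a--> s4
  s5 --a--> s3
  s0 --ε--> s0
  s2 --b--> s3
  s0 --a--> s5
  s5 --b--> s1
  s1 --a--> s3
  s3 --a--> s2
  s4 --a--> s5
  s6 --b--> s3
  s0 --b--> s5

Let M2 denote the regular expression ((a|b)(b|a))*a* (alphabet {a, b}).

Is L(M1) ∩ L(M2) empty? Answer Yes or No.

No

The empty string ε is accepted by both M1 and M2.
Hence L(M1) ∩ L(M2) ≠ ∅.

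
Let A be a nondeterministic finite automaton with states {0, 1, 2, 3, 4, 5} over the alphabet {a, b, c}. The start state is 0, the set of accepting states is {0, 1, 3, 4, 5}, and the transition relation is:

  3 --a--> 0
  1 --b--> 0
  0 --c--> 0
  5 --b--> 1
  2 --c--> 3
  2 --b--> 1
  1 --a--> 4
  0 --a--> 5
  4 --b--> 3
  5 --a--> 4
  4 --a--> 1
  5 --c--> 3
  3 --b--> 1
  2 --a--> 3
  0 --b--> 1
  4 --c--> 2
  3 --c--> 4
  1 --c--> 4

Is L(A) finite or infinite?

infinite

State 0 is reachable from the start and can reach an accepting state, and it lies on the cycle 0 → 0.
Traversing that cycle any number of times yields accepted strings of unbounded length, so the language is infinite.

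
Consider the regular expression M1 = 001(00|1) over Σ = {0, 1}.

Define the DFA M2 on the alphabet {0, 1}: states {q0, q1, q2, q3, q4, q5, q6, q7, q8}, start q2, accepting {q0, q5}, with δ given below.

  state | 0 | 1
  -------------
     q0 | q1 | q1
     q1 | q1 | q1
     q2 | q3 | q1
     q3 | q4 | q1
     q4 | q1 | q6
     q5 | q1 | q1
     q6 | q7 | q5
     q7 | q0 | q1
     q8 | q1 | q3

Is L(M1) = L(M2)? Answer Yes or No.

Converting the expression M1 to a DFA (subset construction, then merging equivalent states) gives the minimal DFA with states {r0, r1, r2, r3, r4, r5, r6}, start state r0, accepting states {r6} and transitions r0: 0→r1, 1→r2; r1: 0→r3, 1→r2; r2: 0→r2, 1→r2; r3: 0→r2, 1→r4; r4: 0→r5, 1→r6; r5: 0→r6, 1→r2; r6: 0→r2, 1→r2.
Exploring the product automaton M1 × M2 from the start pair (r0, q2), following both machines on each input symbol, reaches 8 state pairs: (r0, q2), (r1, q3), (r2, q1), (r3, q4), (r4, q6), (r5, q7), (r6, q5), (r6, q0).
M1 accepts in {r6} and M2 accepts in {q0, q5}. In every reachable pair the two components are either both accepting — (r6, q5), (r6, q0) — or both non-accepting, so no string is accepted by exactly one of the machines: L(M1) \ L(M2) and L(M2) \ L(M1) are both empty.
Hence every string is accepted by M1 iff it is accepted by M2, and the two languages coincide.

Yes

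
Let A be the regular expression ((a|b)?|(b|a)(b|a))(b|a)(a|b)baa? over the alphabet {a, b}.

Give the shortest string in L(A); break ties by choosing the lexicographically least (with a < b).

aaba

By inspection of the expression, no string of length less than 4 matches, and aaba is the lexicographically first match of length 4.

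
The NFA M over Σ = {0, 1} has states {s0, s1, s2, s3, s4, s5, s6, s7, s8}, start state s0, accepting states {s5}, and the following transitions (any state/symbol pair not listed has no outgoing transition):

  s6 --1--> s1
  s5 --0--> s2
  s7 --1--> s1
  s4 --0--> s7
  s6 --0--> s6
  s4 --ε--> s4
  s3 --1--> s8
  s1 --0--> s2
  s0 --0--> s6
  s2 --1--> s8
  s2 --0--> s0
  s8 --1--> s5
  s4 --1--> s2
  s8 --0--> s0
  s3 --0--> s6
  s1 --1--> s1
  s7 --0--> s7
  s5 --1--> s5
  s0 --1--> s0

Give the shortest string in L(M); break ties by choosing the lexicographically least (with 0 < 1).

A breadth-first search from s0 reaches an accepting state first via the path s0 → s6 → s1 → s2 → s8 → s5 on input 01011.
No string of length < 5 is accepted (BFS exhausts all shorter strings without reaching an accepting state), and 01011 is the lexicographically least accepting string of length 5.

01011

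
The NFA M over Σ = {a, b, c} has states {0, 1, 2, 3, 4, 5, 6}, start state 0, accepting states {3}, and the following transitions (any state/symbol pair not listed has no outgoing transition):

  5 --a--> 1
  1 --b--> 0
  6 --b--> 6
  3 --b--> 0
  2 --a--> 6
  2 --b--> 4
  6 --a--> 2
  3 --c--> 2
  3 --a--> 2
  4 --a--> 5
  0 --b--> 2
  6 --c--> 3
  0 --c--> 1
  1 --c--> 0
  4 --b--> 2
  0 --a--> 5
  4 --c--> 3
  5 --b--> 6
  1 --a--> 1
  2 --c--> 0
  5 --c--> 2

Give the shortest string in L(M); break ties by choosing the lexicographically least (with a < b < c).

abc

A breadth-first search from 0 reaches an accepting state first via the path 0 → 5 → 6 → 3 on input abc.
No string of length < 3 is accepted (BFS exhausts all shorter strings without reaching an accepting state), and abc is the lexicographically least accepting string of length 3.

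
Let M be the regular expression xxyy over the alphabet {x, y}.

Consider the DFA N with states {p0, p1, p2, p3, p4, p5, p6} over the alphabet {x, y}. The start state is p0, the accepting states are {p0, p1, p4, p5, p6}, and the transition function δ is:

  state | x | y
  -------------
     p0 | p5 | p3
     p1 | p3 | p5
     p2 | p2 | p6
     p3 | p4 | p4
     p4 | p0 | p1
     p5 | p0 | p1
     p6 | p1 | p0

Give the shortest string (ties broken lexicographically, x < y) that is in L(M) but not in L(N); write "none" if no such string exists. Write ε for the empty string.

Converting the expression M to a DFA (subset construction, then merging equivalent states) gives the minimal DFA with states {m0, m1, m2, m3, m4, m5}, start state m0, accepting states {m5} and transitions m0: x→m1, y→m2; m1: x→m3, y→m2; m2: x→m2, y→m2; m3: x→m2, y→m4; m4: x→m2, y→m5; m5: x→m2, y→m2.
Exploring the product automaton M × N from the start pair (m0, p0), following both machines on each input symbol, reaches 10 state pairs: (m0, p0), (m1, p5), (m2, p3), (m3, p0), (m2, p1), (m2, p4), (m2, p5), (m4, p3), (m2, p0), (m5, p4).
M accepts in {m5} and N accepts in {p0, p1, p4, p5, p6}. The reachable pairs whose M-component is accepting are (m5, p4); in each of them the N-component is accepting too, so the product for L(M) \ L(N) (M-component accepting, N-component rejecting) has no reachable accepting pair and the difference is empty.
So every string accepted by M is also accepted by N: L(M) \ L(N) = ∅ and there is no such string.

none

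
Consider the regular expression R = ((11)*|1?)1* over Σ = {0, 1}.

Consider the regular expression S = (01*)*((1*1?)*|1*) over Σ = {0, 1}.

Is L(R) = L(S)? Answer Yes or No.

The string 0 is accepted by S but rejected by R.
So L(R) ≠ L(S).

No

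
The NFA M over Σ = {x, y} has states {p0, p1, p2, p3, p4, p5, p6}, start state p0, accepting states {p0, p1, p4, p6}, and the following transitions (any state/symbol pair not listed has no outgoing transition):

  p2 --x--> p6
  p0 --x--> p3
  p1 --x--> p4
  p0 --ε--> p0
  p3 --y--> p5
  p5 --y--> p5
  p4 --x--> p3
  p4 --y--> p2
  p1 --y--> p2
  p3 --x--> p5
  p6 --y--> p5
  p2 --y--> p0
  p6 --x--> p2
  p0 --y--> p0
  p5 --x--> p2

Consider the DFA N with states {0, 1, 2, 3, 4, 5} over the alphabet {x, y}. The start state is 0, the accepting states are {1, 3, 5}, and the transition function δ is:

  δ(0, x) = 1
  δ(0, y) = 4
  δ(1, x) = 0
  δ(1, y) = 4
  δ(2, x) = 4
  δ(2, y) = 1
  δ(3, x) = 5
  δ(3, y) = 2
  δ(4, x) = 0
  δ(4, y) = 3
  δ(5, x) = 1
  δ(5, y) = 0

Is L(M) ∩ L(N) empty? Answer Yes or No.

No

The string yy is accepted by both M and N.
Hence L(M) ∩ L(N) ≠ ∅.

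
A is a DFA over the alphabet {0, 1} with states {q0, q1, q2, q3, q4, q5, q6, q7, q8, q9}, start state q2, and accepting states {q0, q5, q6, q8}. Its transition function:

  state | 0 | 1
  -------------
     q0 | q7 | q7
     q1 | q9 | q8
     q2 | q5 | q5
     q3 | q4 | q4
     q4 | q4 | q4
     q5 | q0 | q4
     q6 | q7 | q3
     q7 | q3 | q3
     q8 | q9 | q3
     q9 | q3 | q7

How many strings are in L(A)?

4

The useful subgraph on states {q0, q2, q5} is acyclic, so L(A) is finite; the longest accepting path visits 3 useful states, giving maximum string length 2.
Counting accepting paths from q2 by length: 2 of length 1, 2 of length 2. Total 4.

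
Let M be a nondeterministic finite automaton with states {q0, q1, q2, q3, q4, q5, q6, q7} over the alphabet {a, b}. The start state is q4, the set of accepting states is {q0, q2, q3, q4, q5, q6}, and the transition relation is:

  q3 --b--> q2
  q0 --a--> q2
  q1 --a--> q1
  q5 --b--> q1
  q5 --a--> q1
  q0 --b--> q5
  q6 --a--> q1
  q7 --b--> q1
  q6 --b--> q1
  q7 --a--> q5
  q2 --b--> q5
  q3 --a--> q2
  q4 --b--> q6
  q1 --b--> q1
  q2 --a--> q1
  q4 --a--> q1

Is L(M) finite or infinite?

The useful states (reachable from q4 and able to reach an accepting state) are {q4, q6}.
Restricted to these states the transition graph has no cycle, so every accepting path has bounded length and L is finite.

finite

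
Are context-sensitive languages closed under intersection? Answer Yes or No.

An LBA keeps a copy of the input on a second track, runs the LBA for L₁, and if that accepts restores the input and runs the LBA for L₂; linear space suffices, so L₁ ∩ L₂ is context-sensitive.
So the context-sensitive languages are closed under intersection.

Yes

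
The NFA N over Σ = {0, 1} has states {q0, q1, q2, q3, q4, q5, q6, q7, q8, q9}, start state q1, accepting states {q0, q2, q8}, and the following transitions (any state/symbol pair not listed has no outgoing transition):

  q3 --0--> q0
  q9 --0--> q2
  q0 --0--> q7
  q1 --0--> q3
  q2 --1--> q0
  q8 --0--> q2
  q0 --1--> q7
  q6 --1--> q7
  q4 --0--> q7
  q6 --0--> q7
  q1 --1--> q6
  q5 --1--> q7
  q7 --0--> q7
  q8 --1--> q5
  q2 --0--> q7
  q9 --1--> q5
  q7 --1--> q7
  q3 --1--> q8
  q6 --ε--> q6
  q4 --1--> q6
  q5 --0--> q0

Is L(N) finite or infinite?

The useful states (reachable from q1 and able to reach an accepting state) are {q0, q1, q2, q3, q5, q8}.
Restricted to these states the transition graph has no cycle, so every accepting path has bounded length and L is finite.

finite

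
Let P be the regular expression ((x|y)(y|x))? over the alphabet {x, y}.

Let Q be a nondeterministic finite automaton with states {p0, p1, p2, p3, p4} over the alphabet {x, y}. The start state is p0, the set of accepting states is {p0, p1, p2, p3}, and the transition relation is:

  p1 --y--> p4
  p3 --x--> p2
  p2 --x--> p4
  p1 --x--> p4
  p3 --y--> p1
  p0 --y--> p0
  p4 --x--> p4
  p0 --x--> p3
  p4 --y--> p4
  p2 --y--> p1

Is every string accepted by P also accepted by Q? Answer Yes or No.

Converting the expression P to a DFA (subset construction, then merging equivalent states) gives the minimal DFA with states {r0, r1, r2, r3}, start state r0, accepting states {r0, r2} and transitions r0: x→r1, y→r1; r1: x→r2, y→r2; r2: x→r3, y→r3; r3: x→r3, y→r3.
Exploring the product automaton P × Q from the start pair (r0, p0), following both machines on each input symbol, reaches 12 state pairs: (r0, p0), (r1, p3), (r1, p0), (r2, p2), (r2, p1), (r2, p3), (r2, p0), (r3, p4), (r3, p1), (r3, p2), (r3, p3), (r3, p0).
P accepts in {r0, r2} and Q accepts in {p0, p1, p2, p3}. The reachable pairs whose P-component is accepting are (r0, p0), (r2, p2), (r2, p1), (r2, p3), (r2, p0); in each of them the Q-component is accepting too, so the product for L(P) \ L(Q) (P-component accepting, Q-component rejecting) has no reachable accepting pair and the difference is empty.
Hence every string in L(P) is also in L(Q).

Yes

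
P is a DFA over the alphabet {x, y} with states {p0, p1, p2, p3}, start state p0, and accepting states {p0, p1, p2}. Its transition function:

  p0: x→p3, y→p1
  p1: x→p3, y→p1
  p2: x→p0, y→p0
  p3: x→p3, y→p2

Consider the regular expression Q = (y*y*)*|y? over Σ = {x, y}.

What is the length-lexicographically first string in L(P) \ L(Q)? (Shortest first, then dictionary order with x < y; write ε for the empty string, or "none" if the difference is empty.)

The string xy is accepted by P but not by Q.
No shorter string lies in the difference, and xy is the lexicographically first length-2 string in L(P) \ L(Q).

xy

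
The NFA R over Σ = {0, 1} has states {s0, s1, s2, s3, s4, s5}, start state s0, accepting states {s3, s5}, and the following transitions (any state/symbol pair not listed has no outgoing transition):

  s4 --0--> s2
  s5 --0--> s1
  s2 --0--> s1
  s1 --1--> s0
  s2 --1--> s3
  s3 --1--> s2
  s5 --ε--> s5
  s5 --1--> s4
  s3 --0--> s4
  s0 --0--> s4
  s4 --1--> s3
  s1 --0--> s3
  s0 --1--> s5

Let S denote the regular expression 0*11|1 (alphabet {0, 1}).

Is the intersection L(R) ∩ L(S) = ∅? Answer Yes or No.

The string 1 is accepted by both R and S.
Hence L(R) ∩ L(S) ≠ ∅.

No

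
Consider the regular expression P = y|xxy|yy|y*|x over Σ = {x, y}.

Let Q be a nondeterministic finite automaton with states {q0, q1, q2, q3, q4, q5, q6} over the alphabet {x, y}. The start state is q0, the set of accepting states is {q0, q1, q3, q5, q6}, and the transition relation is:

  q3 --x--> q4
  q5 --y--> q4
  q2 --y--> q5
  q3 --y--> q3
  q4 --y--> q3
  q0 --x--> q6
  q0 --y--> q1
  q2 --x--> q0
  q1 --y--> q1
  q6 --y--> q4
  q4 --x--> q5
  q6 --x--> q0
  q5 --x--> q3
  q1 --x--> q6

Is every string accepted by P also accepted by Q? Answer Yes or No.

Yes

Converting the expression P to a DFA (subset construction, then merging equivalent states) gives the minimal DFA with states {p0, p1, p2, p3, p4, p5}, start state p0, accepting states {p0, p1, p2, p5} and transitions p0: x→p1, y→p2; p1: x→p3, y→p4; p2: x→p4, y→p2; p3: x→p4, y→p5; p4: x→p4, y→p4; p5: x→p4, y→p4.
Exploring the product automaton P × Q from the start pair (p0, q0), following both machines on each input symbol, reaches 11 state pairs: (p0, q0), (p1, q6), (p2, q1), (p3, q0), (p4, q4), (p4, q6), (p5, q1), (p4, q5), (p4, q3), (p4, q0), (p4, q1).
P accepts in {p0, p1, p2, p5} and Q accepts in {q0, q1, q3, q5, q6}. The reachable pairs whose P-component is accepting are (p0, q0), (p1, q6), (p2, q1), (p5, q1); in each of them the Q-component is accepting too, so the product for L(P) \ L(Q) (P-component accepting, Q-component rejecting) has no reachable accepting pair and the difference is empty.
Hence every string in L(P) is also in L(Q).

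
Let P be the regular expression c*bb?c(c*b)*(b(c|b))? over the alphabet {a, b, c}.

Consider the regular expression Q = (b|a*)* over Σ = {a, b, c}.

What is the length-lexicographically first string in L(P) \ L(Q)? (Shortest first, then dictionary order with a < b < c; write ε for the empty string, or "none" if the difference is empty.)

The string bc is accepted by P but not by Q.
No shorter string lies in the difference, and bc is the lexicographically first length-2 string in L(P) \ L(Q).

bc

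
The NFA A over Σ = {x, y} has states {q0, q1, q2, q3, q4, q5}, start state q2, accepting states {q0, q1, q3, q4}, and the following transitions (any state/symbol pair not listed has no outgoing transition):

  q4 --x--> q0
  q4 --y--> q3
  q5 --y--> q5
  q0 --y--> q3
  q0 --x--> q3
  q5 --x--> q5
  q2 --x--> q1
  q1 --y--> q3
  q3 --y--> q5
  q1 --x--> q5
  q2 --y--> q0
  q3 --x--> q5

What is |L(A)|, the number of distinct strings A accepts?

The useful subgraph on states {q0, q1, q2, q3} is acyclic, so L(A) is finite; the longest accepting path visits 3 useful states, giving maximum string length 2.
Counting accepting paths from q2 by length: 2 of length 1, 3 of length 2. Total 5.

5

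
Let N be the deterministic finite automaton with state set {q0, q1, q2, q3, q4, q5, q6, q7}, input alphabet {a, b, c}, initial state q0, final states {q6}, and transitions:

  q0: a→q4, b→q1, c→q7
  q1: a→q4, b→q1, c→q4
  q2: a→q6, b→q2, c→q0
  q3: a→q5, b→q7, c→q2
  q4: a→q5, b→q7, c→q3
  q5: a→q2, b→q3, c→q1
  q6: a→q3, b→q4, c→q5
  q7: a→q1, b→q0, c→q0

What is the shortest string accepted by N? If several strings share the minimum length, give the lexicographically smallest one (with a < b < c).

aaaa

A breadth-first search from q0 reaches an accepting state first via the path q0 → q4 → q5 → q2 → q6 on input aaaa.
No string of length < 4 is accepted (BFS exhausts all shorter strings without reaching an accepting state), and aaaa is the lexicographically least accepting string of length 4.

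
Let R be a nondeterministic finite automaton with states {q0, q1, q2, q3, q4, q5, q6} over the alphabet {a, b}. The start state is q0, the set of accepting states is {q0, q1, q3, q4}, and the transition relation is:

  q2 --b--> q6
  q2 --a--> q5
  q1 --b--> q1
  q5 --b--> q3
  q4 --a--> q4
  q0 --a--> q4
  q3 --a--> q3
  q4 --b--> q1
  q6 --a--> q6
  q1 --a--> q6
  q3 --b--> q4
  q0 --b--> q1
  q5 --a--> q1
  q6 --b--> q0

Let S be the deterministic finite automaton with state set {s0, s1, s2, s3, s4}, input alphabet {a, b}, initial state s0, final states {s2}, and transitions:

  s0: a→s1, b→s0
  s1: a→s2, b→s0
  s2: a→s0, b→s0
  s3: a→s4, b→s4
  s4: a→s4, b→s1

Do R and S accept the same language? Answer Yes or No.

No

The empty string ε is accepted by R but rejected by S.
So L(R) ≠ L(S).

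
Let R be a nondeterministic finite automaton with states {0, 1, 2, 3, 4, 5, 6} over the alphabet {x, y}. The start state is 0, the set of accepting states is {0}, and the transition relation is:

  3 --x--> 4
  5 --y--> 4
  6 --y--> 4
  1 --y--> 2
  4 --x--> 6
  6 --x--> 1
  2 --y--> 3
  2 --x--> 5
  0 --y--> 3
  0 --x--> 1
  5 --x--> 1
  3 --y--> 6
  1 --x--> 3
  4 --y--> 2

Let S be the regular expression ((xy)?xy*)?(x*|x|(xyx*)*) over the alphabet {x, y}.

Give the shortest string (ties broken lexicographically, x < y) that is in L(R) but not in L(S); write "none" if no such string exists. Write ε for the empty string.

Converting the expression S to a DFA (subset construction, then merging equivalent states) gives the minimal DFA with states {s0, s1, s2, s3, s4, s5, s6, s7, s8, s9, s10}, start state s0, accepting states {s0, s1, s3, s4, s5, s6, s7, s8, s9, s10} and transitions s0: x→s1, y→s2; s1: x→s3, y→s4; s2: x→s2, y→s2; s3: x→s5, y→s6; s4: x→s7, y→s8; s5: x→s5, y→s2; s6: x→s9, y→s2; s7: x→s9, y→s10; s8: x→s3, y→s8; s9: x→s9, y→s6; s10: x→s9, y→s8.
Exploring the product automaton R × S from the start pair (0, s0), following both machines on each input symbol, reaches 32 state pairs: (0, s0), (1, s1), (3, s2), (3, s3), (2, s4), (4, s2), (6, s2), (4, s5), (6, s6), (5, s7), (3, s8), (2, s2), (1, s2), (6, s5), (1, s9), (4, s10), (4, s3), (6, s8), (5, s2), (1, s5), (3, s9), (2, s6), (6, s9), (2, s8), (1, s3), (4, s8), (3, s5), (4, s9), (5, s9), (4, s6), (5, s3), (6, s3).
R accepts in {0} and S accepts in {s0, s1, s3, s4, s5, s6, s7, s8, s9, s10}. The reachable pairs whose R-component is accepting are (0, s0); in each of them the S-component is accepting too, so the product for L(R) \ L(S) (R-component accepting, S-component rejecting) has no reachable accepting pair and the difference is empty.
So every string accepted by R is also accepted by S: L(R) \ L(S) = ∅ and there is no such string.

none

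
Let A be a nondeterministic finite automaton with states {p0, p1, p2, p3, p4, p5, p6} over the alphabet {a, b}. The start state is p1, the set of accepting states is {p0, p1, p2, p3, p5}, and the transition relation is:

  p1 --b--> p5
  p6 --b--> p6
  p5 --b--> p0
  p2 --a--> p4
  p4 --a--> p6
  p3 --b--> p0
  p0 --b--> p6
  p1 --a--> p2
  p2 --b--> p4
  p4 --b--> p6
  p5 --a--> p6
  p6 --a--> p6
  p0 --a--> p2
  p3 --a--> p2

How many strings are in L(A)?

5

The useful subgraph on states {p0, p1, p2, p5} is acyclic, so L(A) is finite; the longest accepting path visits 4 useful states, giving maximum string length 3.
Counting accepting paths from p1 by length: 1 of length 0, 2 of length 1, 1 of length 2, 1 of length 3. Total 5.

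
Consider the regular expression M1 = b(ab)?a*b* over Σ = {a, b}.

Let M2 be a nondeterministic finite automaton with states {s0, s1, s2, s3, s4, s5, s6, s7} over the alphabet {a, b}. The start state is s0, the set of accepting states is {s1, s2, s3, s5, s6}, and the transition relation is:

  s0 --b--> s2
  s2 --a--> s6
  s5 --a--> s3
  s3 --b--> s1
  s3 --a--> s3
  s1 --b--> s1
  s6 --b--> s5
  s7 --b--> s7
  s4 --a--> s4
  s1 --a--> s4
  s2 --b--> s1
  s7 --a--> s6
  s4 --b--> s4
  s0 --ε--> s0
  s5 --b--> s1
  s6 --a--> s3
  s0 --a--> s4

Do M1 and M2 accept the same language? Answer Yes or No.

Yes

Converting the expression M1 to a DFA (subset construction, then merging equivalent states) gives the minimal DFA with states {r0, r1, r2, r3, r4, r5}, start state r0, accepting states {r2, r3, r4, r5} and transitions r0: a→r1, b→r2; r1: a→r1, b→r1; r2: a→r3, b→r4; r3: a→r5, b→r5; r4: a→r1, b→r4; r5: a→r5, b→r4.
Exploring the product automaton M1 × M2 from the start pair (r0, s0), following both machines on each input symbol, reaches 7 state pairs: (r0, s0), (r1, s4), (r2, s2), (r3, s6), (r4, s1), (r5, s3), (r5, s5).
M1 accepts in {r2, r3, r4, r5} and M2 accepts in {s1, s2, s3, s5, s6}. In every reachable pair the two components are either both accepting — (r2, s2), (r3, s6), (r4, s1), (r5, s3), (r5, s5) — or both non-accepting, so no string is accepted by exactly one of the machines: L(M1) \ L(M2) and L(M2) \ L(M1) are both empty.
Hence every string is accepted by M1 iff it is accepted by M2, and the two languages coincide.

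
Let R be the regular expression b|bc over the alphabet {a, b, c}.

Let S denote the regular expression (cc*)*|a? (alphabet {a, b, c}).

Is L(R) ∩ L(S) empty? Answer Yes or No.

Yes

Converting the expression R to a DFA (subset construction, then merging equivalent states) gives the minimal DFA with states {r0, r1, r2, r3}, start state r0, accepting states {r2, r3} and transitions r0: a→r1, b→r2, c→r1; r1: a→r1, b→r1, c→r1; r2: a→r1, b→r1, c→r3; r3: a→r1, b→r1, c→r1.
Converting the expression S to a DFA (subset construction, then merging equivalent states) gives the minimal DFA with states {s0, s1, s2, s3}, start state s0, accepting states {s0, s1, s3} and transitions s0: a→s1, b→s2, c→s3; s1: a→s2, b→s2, c→s2; s2: a→s2, b→s2, c→s2; s3: a→s2, b→s2, c→s3.
Exploring the product automaton R × S from the start pair (r0, s0), following both machines on each input symbol, reaches 6 state pairs: (r0, s0), (r1, s1), (r2, s2), (r1, s3), (r1, s2), (r3, s2).
R accepts in {r2, r3} and S accepts in {s0, s1, s3}; no reachable pair has both components accepting, so no string drives both machines to acceptance simultaneously and L(R) ∩ L(S) = ∅.
So no string is accepted by both, and the intersection is empty.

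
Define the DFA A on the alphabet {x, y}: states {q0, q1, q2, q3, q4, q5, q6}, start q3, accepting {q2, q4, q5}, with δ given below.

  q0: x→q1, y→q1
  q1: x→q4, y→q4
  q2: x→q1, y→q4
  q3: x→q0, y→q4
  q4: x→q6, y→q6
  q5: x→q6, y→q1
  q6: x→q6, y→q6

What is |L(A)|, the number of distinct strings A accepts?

5

The useful subgraph on states {q0, q1, q3, q4} is acyclic, so L(A) is finite; the longest accepting path visits 4 useful states, giving maximum string length 3.
Counting accepting paths from q3 by length: 1 of length 1, 4 of length 3. Total 5.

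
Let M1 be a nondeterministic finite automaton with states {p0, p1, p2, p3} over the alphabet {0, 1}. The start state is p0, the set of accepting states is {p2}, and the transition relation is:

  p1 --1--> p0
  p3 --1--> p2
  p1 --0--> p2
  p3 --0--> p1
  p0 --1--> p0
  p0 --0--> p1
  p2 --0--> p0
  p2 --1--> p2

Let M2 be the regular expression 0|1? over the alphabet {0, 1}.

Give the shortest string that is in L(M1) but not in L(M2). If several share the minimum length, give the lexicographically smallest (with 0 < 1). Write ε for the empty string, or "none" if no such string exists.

The string 00 is accepted by M1 but not by M2.
No shorter string lies in the difference, and 00 is the lexicographically first length-2 string in L(M1) \ L(M2).

00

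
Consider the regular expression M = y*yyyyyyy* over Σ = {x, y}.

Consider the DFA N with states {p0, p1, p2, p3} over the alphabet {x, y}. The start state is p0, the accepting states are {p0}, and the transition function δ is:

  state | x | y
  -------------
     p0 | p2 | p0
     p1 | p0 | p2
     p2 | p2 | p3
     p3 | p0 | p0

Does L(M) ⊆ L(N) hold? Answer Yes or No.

Yes

Converting the expression M to a DFA (subset construction, then merging equivalent states) gives the minimal DFA with states {m0, m1, m2, m3, m4, m5, m6, m7}, start state m0, accepting states {m7} and transitions m0: x→m1, y→m2; m1: x→m1, y→m1; m2: x→m1, y→m3; m3: x→m1, y→m4; m4: x→m1, y→m5; m5: x→m1, y→m6; m6: x→m1, y→m7; m7: x→m1, y→m7.
Exploring the product automaton M × N from the start pair (m0, p0), following both machines on each input symbol, reaches 10 state pairs: (m0, p0), (m1, p2), (m2, p0), (m1, p3), (m3, p0), (m1, p0), (m4, p0), (m5, p0), (m6, p0), (m7, p0).
M accepts in {m7} and N accepts in {p0}. The reachable pairs whose M-component is accepting are (m7, p0); in each of them the N-component is accepting too, so the product for L(M) \ L(N) (M-component accepting, N-component rejecting) has no reachable accepting pair and the difference is empty.
Hence every string in L(M) is also in L(N).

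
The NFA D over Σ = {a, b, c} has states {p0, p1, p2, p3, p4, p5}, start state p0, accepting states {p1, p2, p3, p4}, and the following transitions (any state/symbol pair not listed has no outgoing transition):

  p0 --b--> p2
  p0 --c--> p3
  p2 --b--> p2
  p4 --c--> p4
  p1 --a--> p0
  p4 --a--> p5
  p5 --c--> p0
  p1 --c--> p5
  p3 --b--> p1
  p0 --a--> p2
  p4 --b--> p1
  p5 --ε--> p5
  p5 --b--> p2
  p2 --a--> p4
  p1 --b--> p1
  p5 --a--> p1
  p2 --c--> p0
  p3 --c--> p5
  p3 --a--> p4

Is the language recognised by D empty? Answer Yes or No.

No

The string a is accepted: the run p0 → p2 ends in the accepting state p2.
Since at least one string is accepted, L(D) is not empty.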